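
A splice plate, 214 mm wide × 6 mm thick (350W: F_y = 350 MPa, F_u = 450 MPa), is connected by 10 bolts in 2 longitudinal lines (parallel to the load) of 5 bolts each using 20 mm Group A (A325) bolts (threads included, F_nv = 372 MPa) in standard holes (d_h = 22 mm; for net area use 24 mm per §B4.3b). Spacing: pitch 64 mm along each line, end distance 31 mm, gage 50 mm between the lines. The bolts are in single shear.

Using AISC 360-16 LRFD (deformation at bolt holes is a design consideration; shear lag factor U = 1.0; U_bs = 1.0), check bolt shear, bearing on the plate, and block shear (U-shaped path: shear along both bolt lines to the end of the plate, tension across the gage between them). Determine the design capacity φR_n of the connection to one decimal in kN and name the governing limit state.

487.6 kN (block shear governs)

Bolt shear: A_b = π(20)²/4 = 314.16 mm². φR_n = 0.75 × 372 × 314.16 × 10 × 1 = 876.5 kN.
Bearing (6 mm plate, F_u = 450 MPa): end bolts L_c = 31 − 22/2 = 20, R_n = min(1.2×20×6×450, 2.4×20×6×450) = 64.8 kN/bolt; interior L_c = 64 − 22 = 42, R_n = 129.6 kN/bolt. φR_n = 0.75 × (2×64.8 + 8×129.6) = 874.8 kN.
Block shear: shear path 2×[31+4×64] = 2×287 mm, A_gv = 3444, A_nv = 2×(287 − 4.5×24)×6 = 2148 mm²; tension across gage: (50 − 1×24)×6 = 156 mm². R_n = min(0.6×450×2148, 0.6×350×3444) + 1.0×450×156 = min(579.96, 723.24) + 70.2 = 650.16 kN. φR_n = 0.75 × 650.16 = 487.6 kN.
Governing: min(876.5, 874.8, 487.6) = 487.6 kN → block shear.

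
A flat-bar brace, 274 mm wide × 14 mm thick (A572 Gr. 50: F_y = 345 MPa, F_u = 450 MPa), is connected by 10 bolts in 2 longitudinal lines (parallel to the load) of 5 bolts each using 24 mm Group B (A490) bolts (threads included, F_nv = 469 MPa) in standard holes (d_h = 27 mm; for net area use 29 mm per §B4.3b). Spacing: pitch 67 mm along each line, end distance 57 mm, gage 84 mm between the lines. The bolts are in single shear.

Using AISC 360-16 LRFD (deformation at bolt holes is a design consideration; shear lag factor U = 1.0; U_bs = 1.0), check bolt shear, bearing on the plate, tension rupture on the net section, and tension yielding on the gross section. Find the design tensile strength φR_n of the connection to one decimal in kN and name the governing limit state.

1020.6 kN (net-section rupture governs)

Bolt shear: A_b = π(24)²/4 = 452.39 mm². φR_n = 0.75 × 469 × 452.39 × 10 × 1 = 1591.3 kN.
Bearing (14 mm plate, F_u = 450 MPa): end bolts L_c = 57 − 27/2 = 43.5, R_n = min(1.2×43.5×14×450, 2.4×24×14×450) = 328.86 kN/bolt; interior L_c = 67 − 27 = 40, R_n = 302.4 kN/bolt. φR_n = 0.75 × (2×328.86 + 8×302.4) = 2307.7 kN.
Tension rupture (net): A_n = (274 − 2×29)×14 = 3024 mm² (U = 1.0, A_e = A_n). φR_n = 0.75 × 450 × 3024 = 1020.6 kN.
Tension yield (gross): A_g = 274×14 = 3836 mm². φR_n = 0.90 × 345 × 3836 = 1191.1 kN.
Governing: min(1591.3, 2307.7, 1020.6, 1191.1) = 1020.6 kN → net-section rupture.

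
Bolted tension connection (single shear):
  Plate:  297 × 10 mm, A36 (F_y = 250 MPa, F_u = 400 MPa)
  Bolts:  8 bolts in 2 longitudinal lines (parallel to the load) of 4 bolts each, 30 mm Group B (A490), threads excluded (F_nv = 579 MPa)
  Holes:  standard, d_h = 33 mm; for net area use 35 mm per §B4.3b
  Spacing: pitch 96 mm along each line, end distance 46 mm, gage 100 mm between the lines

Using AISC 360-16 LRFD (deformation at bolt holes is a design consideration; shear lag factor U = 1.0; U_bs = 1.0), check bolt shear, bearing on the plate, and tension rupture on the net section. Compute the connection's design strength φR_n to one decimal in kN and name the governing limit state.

Bolt shear: A_b = π(30)²/4 = 706.86 mm². φR_n = 0.75 × 579 × 706.86 × 8 × 1 = 2455.6 kN.
Bearing (10 mm plate, F_u = 400 MPa): end bolts L_c = 46 − 33/2 = 29.5, R_n = min(1.2×29.5×10×400, 2.4×30×10×400) = 141.6 kN/bolt; interior L_c = 96 − 33 = 63, R_n = 288 kN/bolt. φR_n = 0.75 × (2×141.6 + 6×288) = 1508.4 kN.
Tension rupture (net): A_n = (297 − 2×35)×10 = 2270 mm² (U = 1.0, A_e = A_n). φR_n = 0.75 × 400 × 2270 = 681.0 kN.
Governing: min(2455.6, 1508.4, 681.0) = 681.0 kN → net-section rupture.

681.0 kN (net-section rupture governs)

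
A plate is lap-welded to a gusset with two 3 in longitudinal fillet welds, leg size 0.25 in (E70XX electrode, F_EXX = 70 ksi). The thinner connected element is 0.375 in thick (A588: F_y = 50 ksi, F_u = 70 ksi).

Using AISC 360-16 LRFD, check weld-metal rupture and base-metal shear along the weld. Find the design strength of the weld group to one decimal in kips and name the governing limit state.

33.4 kips (weld metal governs)

Weld metal: throat = 0.707×0.25 = 0.17675 in, L = 2×3 = 6 in. φR_n = 0.75 × 0.6 × 70 × 0.17675 × 6 = 33.4 kips.
Base metal shear (0.375 in plate): yield φR_n = 1.0×0.6×50×0.375×6 = 67.5 kips; rupture φR_n = 0.75×0.6×70×0.375×6 = 70.9 kips; take 67.5 kips (yield).
Governing: min(33.4, 67.5) = 33.4 kips → weld metal.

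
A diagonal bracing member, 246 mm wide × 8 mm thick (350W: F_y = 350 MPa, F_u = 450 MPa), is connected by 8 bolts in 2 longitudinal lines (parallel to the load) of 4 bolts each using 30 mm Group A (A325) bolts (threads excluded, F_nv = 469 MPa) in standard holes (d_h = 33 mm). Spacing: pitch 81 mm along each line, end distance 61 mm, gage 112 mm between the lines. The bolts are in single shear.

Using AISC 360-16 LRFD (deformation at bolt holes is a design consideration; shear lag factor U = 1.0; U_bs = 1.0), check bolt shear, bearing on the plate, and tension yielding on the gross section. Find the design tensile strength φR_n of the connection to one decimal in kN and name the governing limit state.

619.9 kN (gross-section yield governs)

Bolt shear: A_b = π(30)²/4 = 706.86 mm². φR_n = 0.75 × 469 × 706.86 × 8 × 1 = 1989.1 kN.
Bearing (8 mm plate, F_u = 450 MPa): end bolts L_c = 61 − 33/2 = 44.5, R_n = min(1.2×44.5×8×450, 2.4×30×8×450) = 192.24 kN/bolt; interior L_c = 81 − 33 = 48, R_n = 207.36 kN/bolt. φR_n = 0.75 × (2×192.24 + 6×207.36) = 1221.5 kN.
Tension yield (gross): A_g = 246×8 = 1968 mm². φR_n = 0.90 × 350 × 1968 = 619.9 kN.
Governing: min(1989.1, 1221.5, 619.9) = 619.9 kN → gross-section yield.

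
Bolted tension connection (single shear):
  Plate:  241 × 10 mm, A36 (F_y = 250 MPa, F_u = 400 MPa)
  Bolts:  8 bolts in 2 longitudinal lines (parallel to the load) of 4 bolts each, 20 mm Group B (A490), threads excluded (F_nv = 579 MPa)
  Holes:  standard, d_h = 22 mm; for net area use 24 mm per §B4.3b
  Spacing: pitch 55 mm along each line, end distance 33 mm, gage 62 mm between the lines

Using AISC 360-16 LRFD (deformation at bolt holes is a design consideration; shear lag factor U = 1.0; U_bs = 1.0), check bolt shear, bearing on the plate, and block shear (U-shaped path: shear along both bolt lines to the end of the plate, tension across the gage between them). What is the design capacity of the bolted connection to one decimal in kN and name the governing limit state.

524.4 kN (block shear governs)

Bolt shear: A_b = π(20)²/4 = 314.16 mm². φR_n = 0.75 × 579 × 314.16 × 8 × 1 = 1091.4 kN.
Bearing (10 mm plate, F_u = 400 MPa): end bolts L_c = 33 − 22/2 = 22, R_n = min(1.2×22×10×400, 2.4×20×10×400) = 105.6 kN/bolt; interior L_c = 55 − 22 = 33, R_n = 158.4 kN/bolt. φR_n = 0.75 × (2×105.6 + 6×158.4) = 871.2 kN.
Block shear: shear path 2×[33+3×55] = 2×198 mm, A_gv = 3960, A_nv = 2×(198 − 3.5×24)×10 = 2280 mm²; tension across gage: (62 − 1×24)×10 = 380 mm². R_n = min(0.6×400×2280, 0.6×250×3960) + 1.0×400×380 = min(547.2, 594) + 152 = 699.2 kN. φR_n = 0.75 × 699.2 = 524.4 kN.
Governing: min(1091.4, 871.2, 524.4) = 524.4 kN → block shear.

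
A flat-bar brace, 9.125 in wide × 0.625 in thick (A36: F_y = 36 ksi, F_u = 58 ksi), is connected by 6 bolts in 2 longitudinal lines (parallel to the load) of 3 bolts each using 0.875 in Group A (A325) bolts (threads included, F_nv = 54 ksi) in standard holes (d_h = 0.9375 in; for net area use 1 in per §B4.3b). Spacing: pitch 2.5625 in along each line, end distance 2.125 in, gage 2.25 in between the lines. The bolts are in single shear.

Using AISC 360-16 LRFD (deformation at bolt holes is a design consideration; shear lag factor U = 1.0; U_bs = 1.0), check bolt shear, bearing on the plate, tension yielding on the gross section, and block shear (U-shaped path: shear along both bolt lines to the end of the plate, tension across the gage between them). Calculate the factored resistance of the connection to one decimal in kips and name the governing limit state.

Bolt shear: A_b = π(0.875)²/4 = 0.60132 in². φR_n = 0.75 × 54 × 0.60132 × 6 × 1 = 146.1 kips.
Bearing (0.625 in plate, F_u = 58 ksi): end bolts L_c = 2.125 − 0.9375/2 = 1.65625, R_n = min(1.2×1.65625×0.625×58, 2.4×0.875×0.625×58) = 72.047 kips/bolt; interior L_c = 2.5625 − 0.9375 = 1.625, R_n = 70.688 kips/bolt. φR_n = 0.75 × (2×72.047 + 4×70.688) = 320.1 kips.
Tension yield (gross): A_g = 9.125×0.625 = 5.7031 in². φR_n = 0.90 × 36 × 5.7031 = 184.8 kips.
Block shear: shear path 2×[2.125+2×2.5625] = 2×7.25 in, A_gv = 9.0625, A_nv = 2×(7.25 − 2.5×1)×0.625 = 5.9375 in²; tension across gage: (2.25 − 1×1)×0.625 = 0.78125 in². R_n = min(0.6×58×5.9375, 0.6×36×9.0625) + 1.0×58×0.78125 = min(206.63, 195.75) + 45.313 = 241.06 kips. φR_n = 0.75 × 241.06 = 180.8 kips.
Governing: min(146.1, 320.1, 184.8, 180.8) = 146.1 kips → bolt shear.

146.1 kips (bolt shear governs)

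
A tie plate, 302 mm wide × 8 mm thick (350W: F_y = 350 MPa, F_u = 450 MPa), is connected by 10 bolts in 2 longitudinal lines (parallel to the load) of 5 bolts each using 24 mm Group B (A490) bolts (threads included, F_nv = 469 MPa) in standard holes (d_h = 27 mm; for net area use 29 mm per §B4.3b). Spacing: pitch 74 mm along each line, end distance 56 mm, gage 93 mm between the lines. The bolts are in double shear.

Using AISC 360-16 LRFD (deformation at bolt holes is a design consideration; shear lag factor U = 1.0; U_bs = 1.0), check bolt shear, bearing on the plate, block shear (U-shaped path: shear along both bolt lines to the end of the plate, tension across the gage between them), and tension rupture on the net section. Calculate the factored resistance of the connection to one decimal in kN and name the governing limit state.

Bolt shear: A_b = π(24)²/4 = 452.39 mm². φR_n = 0.75 × 469 × 452.39 × 10 × 2 = 3182.6 kN.
Bearing (8 mm plate, F_u = 450 MPa): end bolts L_c = 56 − 27/2 = 42.5, R_n = min(1.2×42.5×8×450, 2.4×24×8×450) = 183.6 kN/bolt; interior L_c = 74 − 27 = 47, R_n = 203.04 kN/bolt. φR_n = 0.75 × (2×183.6 + 8×203.04) = 1493.6 kN.
Block shear: shear path 2×[56+4×74] = 2×352 mm, A_gv = 5632, A_nv = 2×(352 − 4.5×29)×8 = 3544 mm²; tension across gage: (93 − 1×29)×8 = 512 mm². R_n = min(0.6×450×3544, 0.6×350×5632) + 1.0×450×512 = min(956.88, 1182.7) + 230.4 = 1187.3 kN. φR_n = 0.75 × 1187.3 = 890.5 kN.
Tension rupture (net): A_n = (302 − 2×29)×8 = 1952 mm² (U = 1.0, A_e = A_n). φR_n = 0.75 × 450 × 1952 = 658.8 kN.
Governing: min(3182.6, 1493.6, 890.5, 658.8) = 658.8 kN → net-section rupture.

658.8 kN (net-section rupture governs)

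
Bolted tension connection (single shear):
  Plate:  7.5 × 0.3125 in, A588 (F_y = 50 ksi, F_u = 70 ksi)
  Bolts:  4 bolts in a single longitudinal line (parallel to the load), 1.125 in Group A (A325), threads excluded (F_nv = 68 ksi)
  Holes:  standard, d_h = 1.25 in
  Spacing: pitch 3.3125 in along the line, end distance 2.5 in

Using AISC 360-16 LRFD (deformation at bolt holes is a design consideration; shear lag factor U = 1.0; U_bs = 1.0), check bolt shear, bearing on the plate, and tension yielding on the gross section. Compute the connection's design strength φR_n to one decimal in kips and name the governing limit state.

Bolt shear: A_b = π(1.125)²/4 = 0.99402 in². φR_n = 0.75 × 68 × 0.99402 × 4 × 1 = 202.8 kips.
Bearing (0.3125 in plate, F_u = 70 ksi): end bolts L_c = 2.5 − 1.25/2 = 1.875, R_n = min(1.2×1.875×0.3125×70, 2.4×1.125×0.3125×70) = 49.219 kips/bolt; interior L_c = 3.3125 − 1.25 = 2.0625, R_n = 54.141 kips/bolt. φR_n = 0.75 × (1×49.219 + 3×54.141) = 158.7 kips.
Tension yield (gross): A_g = 7.5×0.3125 = 2.3438 in². φR_n = 0.90 × 50 × 2.3438 = 105.5 kips.
Governing: min(202.8, 158.7, 105.5) = 105.5 kips → gross-section yield.

105.5 kips (gross-section yield governs)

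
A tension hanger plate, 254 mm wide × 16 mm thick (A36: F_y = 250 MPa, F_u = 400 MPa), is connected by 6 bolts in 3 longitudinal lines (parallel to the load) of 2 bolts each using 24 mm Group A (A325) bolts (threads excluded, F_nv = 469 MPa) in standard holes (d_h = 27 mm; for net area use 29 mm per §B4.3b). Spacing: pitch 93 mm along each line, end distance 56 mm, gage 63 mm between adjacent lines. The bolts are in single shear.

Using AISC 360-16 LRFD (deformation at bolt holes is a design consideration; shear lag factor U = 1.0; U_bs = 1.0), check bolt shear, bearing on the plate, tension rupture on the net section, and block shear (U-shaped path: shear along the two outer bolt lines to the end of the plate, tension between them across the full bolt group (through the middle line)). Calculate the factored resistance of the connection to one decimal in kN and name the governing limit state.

801.6 kN (net-section rupture governs)

Bolt shear: A_b = π(24)²/4 = 452.39 mm². φR_n = 0.75 × 469 × 452.39 × 6 × 1 = 954.8 kN.
Bearing (16 mm plate, F_u = 400 MPa): end bolts L_c = 56 − 27/2 = 42.5, R_n = min(1.2×42.5×16×400, 2.4×24×16×400) = 326.4 kN/bolt; interior L_c = 93 − 27 = 66, R_n = 368.64 kN/bolt. φR_n = 0.75 × (3×326.4 + 3×368.64) = 1563.8 kN.
Tension rupture (net): A_n = (254 − 3×29)×16 = 2672 mm² (U = 1.0, A_e = A_n). φR_n = 0.75 × 400 × 2672 = 801.6 kN.
Block shear: shear path 2×[56+1×93] = 2×149 mm, A_gv = 4768, A_nv = 2×(149 − 1.5×29)×16 = 3376 mm²; tension across gage: (126 − 2×29)×16 = 1088 mm². R_n = min(0.6×400×3376, 0.6×250×4768) + 1.0×400×1088 = min(810.24, 715.2) + 435.2 = 1150.4 kN. φR_n = 0.75 × 1150.4 = 862.8 kN.
Governing: min(954.8, 1563.8, 801.6, 862.8) = 801.6 kN → net-section rupture.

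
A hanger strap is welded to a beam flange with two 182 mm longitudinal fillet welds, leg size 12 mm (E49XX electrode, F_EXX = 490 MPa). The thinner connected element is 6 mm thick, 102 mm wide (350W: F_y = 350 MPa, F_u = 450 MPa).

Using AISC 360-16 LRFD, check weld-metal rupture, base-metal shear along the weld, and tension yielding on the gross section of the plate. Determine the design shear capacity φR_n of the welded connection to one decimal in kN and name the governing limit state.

192.8 kN (gross-section yield governs)

Weld metal: throat = 0.707×12 = 8.484 mm, L = 2×182 = 364 mm. φR_n = 0.75 × 0.6 × 490 × 8.484 × 364 = 680.9 kN.
Base metal shear (6 mm plate): yield φR_n = 1.0×0.6×350×6×364 = 458.6 kN; rupture φR_n = 0.75×0.6×450×6×364 = 442.3 kN; take 442.3 kN (rupture).
Tension yield (gross): A_g = 102×6 = 612 mm². φR_n = 0.90 × 350 × 612 = 192.8 kN.
Governing: min(680.9, 442.3, 192.8) = 192.8 kN → gross-section yield.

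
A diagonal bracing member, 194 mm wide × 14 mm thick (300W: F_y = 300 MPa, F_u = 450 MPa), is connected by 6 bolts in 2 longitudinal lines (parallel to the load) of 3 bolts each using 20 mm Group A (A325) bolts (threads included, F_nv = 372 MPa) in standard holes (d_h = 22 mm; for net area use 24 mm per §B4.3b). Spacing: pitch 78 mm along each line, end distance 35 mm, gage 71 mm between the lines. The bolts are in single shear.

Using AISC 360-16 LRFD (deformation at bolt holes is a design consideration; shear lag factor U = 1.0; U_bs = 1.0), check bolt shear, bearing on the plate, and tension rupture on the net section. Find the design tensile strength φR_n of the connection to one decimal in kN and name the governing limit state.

525.9 kN (bolt shear governs)

Bolt shear: A_b = π(20)²/4 = 314.16 mm². φR_n = 0.75 × 372 × 314.16 × 6 × 1 = 525.9 kN.
Bearing (14 mm plate, F_u = 450 MPa): end bolts L_c = 35 − 22/2 = 24, R_n = min(1.2×24×14×450, 2.4×20×14×450) = 181.44 kN/bolt; interior L_c = 78 − 22 = 56, R_n = 302.4 kN/bolt. φR_n = 0.75 × (2×181.44 + 4×302.4) = 1179.4 kN.
Tension rupture (net): A_n = (194 − 2×24)×14 = 2044 mm² (U = 1.0, A_e = A_n). φR_n = 0.75 × 450 × 2044 = 689.9 kN.
Governing: min(525.9, 1179.4, 689.9) = 525.9 kN → bolt shear.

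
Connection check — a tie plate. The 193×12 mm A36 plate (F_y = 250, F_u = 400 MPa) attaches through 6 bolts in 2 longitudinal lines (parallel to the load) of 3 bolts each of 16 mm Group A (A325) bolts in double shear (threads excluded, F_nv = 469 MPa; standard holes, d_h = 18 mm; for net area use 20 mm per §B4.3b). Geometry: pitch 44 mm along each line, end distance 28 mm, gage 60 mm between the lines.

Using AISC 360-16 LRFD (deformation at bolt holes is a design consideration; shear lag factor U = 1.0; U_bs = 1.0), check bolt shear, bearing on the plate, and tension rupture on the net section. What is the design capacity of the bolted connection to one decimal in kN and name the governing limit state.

Bolt shear: A_b = π(16)²/4 = 201.06 mm². φR_n = 0.75 × 469 × 201.06 × 6 × 2 = 848.7 kN.
Bearing (12 mm plate, F_u = 400 MPa): end bolts L_c = 28 − 18/2 = 19, R_n = min(1.2×19×12×400, 2.4×16×12×400) = 109.44 kN/bolt; interior L_c = 44 − 18 = 26, R_n = 149.76 kN/bolt. φR_n = 0.75 × (2×109.44 + 4×149.76) = 613.4 kN.
Tension rupture (net): A_n = (193 − 2×20)×12 = 1836 mm² (U = 1.0, A_e = A_n). φR_n = 0.75 × 400 × 1836 = 550.8 kN.
Governing: min(848.7, 613.4, 550.8) = 550.8 kN → net-section rupture.

550.8 kN (net-section rupture governs)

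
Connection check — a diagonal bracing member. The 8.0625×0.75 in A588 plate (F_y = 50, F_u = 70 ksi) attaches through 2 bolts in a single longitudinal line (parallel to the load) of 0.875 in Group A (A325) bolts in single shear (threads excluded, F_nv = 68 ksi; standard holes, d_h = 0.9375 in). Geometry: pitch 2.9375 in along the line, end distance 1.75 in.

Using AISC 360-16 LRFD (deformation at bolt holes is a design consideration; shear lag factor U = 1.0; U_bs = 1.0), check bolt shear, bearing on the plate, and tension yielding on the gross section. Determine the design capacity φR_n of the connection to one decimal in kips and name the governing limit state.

Bolt shear: A_b = π(0.875)²/4 = 0.60132 in². φR_n = 0.75 × 68 × 0.60132 × 2 × 1 = 61.3 kips.
Bearing (0.75 in plate, F_u = 70 ksi): end bolts L_c = 1.75 − 0.9375/2 = 1.28125, R_n = min(1.2×1.28125×0.75×70, 2.4×0.875×0.75×70) = 80.719 kips/bolt; interior L_c = 2.9375 − 0.9375 = 2, R_n = 110.25 kips/bolt. φR_n = 0.75 × (1×80.719 + 1×110.25) = 143.2 kips.
Tension yield (gross): A_g = 8.0625×0.75 = 6.0469 in². φR_n = 0.90 × 50 × 6.0469 = 272.1 kips.
Governing: min(61.3, 143.2, 272.1) = 61.3 kips → bolt shear.

61.3 kips (bolt shear governs)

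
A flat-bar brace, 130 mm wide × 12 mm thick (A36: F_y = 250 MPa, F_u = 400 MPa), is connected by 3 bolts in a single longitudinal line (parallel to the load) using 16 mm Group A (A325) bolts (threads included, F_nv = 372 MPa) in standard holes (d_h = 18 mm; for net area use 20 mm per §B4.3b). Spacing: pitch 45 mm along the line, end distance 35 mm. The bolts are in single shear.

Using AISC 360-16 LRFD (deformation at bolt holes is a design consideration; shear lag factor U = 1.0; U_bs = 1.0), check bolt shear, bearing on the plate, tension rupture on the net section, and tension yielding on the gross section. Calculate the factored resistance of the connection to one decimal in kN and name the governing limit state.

Bolt shear: A_b = π(16)²/4 = 201.06 mm². φR_n = 0.75 × 372 × 201.06 × 3 × 1 = 168.3 kN.
Bearing (12 mm plate, F_u = 400 MPa): end bolts L_c = 35 − 18/2 = 26, R_n = min(1.2×26×12×400, 2.4×16×12×400) = 149.76 kN/bolt; interior L_c = 45 − 18 = 27, R_n = 155.52 kN/bolt. φR_n = 0.75 × (1×149.76 + 2×155.52) = 345.6 kN.
Tension rupture (net): A_n = (130 − 1×20)×12 = 1320 mm² (U = 1.0, A_e = A_n). φR_n = 0.75 × 400 × 1320 = 396.0 kN.
Tension yield (gross): A_g = 130×12 = 1560 mm². φR_n = 0.90 × 250 × 1560 = 351.0 kN.
Governing: min(168.3, 345.6, 396.0, 351.0) = 168.3 kN → bolt shear.

168.3 kN (bolt shear governs)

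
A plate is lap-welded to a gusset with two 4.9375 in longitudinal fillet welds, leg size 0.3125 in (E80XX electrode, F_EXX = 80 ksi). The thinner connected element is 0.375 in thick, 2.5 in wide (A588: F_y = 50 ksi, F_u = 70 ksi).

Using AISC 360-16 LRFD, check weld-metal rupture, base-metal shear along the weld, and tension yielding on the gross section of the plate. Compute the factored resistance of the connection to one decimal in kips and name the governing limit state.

42.2 kips (gross-section yield governs)

Weld metal: throat = 0.707×0.3125 = 0.22094 in, L = 2×4.9375 = 9.875 in. φR_n = 0.75 × 0.6 × 80 × 0.22094 × 9.875 = 78.5 kips.
Base metal shear (0.375 in plate): yield φR_n = 1.0×0.6×50×0.375×9.875 = 111.1 kips; rupture φR_n = 0.75×0.6×70×0.375×9.875 = 116.6 kips; take 111.1 kips (yield).
Tension yield (gross): A_g = 2.5×0.375 = 0.9375 in². φR_n = 0.90 × 50 × 0.9375 = 42.2 kips.
Governing: min(78.5, 111.1, 42.2) = 42.2 kips → gross-section yield.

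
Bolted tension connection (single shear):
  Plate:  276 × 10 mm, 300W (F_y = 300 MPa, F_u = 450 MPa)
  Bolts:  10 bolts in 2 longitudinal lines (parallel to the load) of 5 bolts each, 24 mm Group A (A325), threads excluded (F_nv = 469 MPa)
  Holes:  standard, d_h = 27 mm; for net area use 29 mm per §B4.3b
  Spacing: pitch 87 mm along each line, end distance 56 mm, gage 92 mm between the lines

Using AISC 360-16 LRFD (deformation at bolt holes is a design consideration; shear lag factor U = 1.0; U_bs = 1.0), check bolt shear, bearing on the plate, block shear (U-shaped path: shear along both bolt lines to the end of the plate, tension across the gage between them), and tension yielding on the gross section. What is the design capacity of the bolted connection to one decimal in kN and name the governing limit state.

Bolt shear: A_b = π(24)²/4 = 452.39 mm². φR_n = 0.75 × 469 × 452.39 × 10 × 1 = 1591.3 kN.
Bearing (10 mm plate, F_u = 450 MPa): end bolts L_c = 56 − 27/2 = 42.5, R_n = min(1.2×42.5×10×450, 2.4×24×10×450) = 229.5 kN/bolt; interior L_c = 87 − 27 = 60, R_n = 259.2 kN/bolt. φR_n = 0.75 × (2×229.5 + 8×259.2) = 1899.5 kN.
Block shear: shear path 2×[56+4×87] = 2×404 mm, A_gv = 8080, A_nv = 2×(404 − 4.5×29)×10 = 5470 mm²; tension across gage: (92 − 1×29)×10 = 630 mm². R_n = min(0.6×450×5470, 0.6×300×8080) + 1.0×450×630 = min(1476.9, 1454.4) + 283.5 = 1737.9 kN. φR_n = 0.75 × 1737.9 = 1303.4 kN.
Tension yield (gross): A_g = 276×10 = 2760 mm². φR_n = 0.90 × 300 × 2760 = 745.2 kN.
Governing: min(1591.3, 1899.5, 1303.4, 745.2) = 745.2 kN → gross-section yield.

745.2 kN (gross-section yield governs)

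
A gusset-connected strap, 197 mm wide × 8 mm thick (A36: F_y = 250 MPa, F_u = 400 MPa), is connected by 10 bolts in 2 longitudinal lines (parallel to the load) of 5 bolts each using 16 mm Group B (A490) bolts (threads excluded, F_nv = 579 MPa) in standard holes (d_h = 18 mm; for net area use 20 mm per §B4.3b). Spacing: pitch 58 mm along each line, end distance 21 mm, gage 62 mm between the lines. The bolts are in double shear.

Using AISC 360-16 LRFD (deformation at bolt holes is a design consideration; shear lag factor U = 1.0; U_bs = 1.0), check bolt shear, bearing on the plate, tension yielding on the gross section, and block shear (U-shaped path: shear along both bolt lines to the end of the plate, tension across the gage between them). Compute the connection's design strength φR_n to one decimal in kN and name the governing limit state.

Bolt shear: A_b = π(16)²/4 = 201.06 mm². φR_n = 0.75 × 579 × 201.06 × 10 × 2 = 1746.2 kN.
Bearing (8 mm plate, F_u = 400 MPa): end bolts L_c = 21 − 18/2 = 12, R_n = min(1.2×12×8×400, 2.4×16×8×400) = 46.08 kN/bolt; interior L_c = 58 − 18 = 40, R_n = 122.88 kN/bolt. φR_n = 0.75 × (2×46.08 + 8×122.88) = 806.4 kN.
Tension yield (gross): A_g = 197×8 = 1576 mm². φR_n = 0.90 × 250 × 1576 = 354.6 kN.
Block shear: shear path 2×[21+4×58] = 2×253 mm, A_gv = 4048, A_nv = 2×(253 − 4.5×20)×8 = 2608 mm²; tension across gage: (62 − 1×20)×8 = 336 mm². R_n = min(0.6×400×2608, 0.6×250×4048) + 1.0×400×336 = min(625.92, 607.2) + 134.4 = 741.6 kN. φR_n = 0.75 × 741.6 = 556.2 kN.
Governing: min(1746.2, 806.4, 354.6, 556.2) = 354.6 kN → gross-section yield.

354.6 kN (gross-section yield governs)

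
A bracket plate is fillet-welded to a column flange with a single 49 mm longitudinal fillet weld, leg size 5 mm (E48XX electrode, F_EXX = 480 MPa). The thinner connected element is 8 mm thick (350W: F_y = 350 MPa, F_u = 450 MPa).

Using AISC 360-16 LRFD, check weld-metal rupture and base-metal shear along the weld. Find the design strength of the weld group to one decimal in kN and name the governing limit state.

37.4 kN (weld metal governs)

Weld metal: throat = 0.707×5 = 3.535 mm, L = 49 mm. φR_n = 0.75 × 0.6 × 480 × 3.535 × 49 = 37.4 kN.
Base metal shear (8 mm plate): yield φR_n = 1.0×0.6×350×8×49 = 82.3 kN; rupture φR_n = 0.75×0.6×450×8×49 = 79.4 kN; take 79.4 kN (rupture).
Governing: min(37.4, 79.4) = 37.4 kN → weld metal.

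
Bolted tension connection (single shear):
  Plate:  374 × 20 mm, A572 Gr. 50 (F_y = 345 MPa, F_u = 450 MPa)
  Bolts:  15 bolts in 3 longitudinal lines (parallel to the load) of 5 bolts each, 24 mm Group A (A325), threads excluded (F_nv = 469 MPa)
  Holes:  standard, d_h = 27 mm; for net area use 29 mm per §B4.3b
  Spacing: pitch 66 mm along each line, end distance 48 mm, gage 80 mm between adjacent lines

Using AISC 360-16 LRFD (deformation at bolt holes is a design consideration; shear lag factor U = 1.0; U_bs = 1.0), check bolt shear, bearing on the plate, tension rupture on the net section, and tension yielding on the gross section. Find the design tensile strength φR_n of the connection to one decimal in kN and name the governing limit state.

1937.3 kN (net-section rupture governs)

Bolt shear: A_b = π(24)²/4 = 452.39 mm². φR_n = 0.75 × 469 × 452.39 × 15 × 1 = 2386.9 kN.
Bearing (20 mm plate, F_u = 450 MPa): end bolts L_c = 48 − 27/2 = 34.5, R_n = min(1.2×34.5×20×450, 2.4×24×20×450) = 372.6 kN/bolt; interior L_c = 66 − 27 = 39, R_n = 421.2 kN/bolt. φR_n = 0.75 × (3×372.6 + 12×421.2) = 4629.2 kN.
Tension rupture (net): A_n = (374 − 3×29)×20 = 5740 mm² (U = 1.0, A_e = A_n). φR_n = 0.75 × 450 × 5740 = 1937.3 kN.
Tension yield (gross): A_g = 374×20 = 7480 mm². φR_n = 0.90 × 345 × 7480 = 2322.5 kN.
Governing: min(2386.9, 4629.2, 1937.3, 2322.5) = 1937.3 kN → net-section rupture.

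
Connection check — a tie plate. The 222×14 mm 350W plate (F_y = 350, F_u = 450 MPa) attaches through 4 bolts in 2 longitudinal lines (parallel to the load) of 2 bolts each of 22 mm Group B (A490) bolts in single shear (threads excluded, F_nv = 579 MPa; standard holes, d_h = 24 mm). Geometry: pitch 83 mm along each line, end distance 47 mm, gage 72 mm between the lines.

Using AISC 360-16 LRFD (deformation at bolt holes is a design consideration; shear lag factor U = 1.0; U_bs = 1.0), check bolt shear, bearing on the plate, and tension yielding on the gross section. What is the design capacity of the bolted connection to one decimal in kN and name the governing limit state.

Bolt shear: A_b = π(22)²/4 = 380.13 mm². φR_n = 0.75 × 579 × 380.13 × 4 × 1 = 660.3 kN.
Bearing (14 mm plate, F_u = 450 MPa): end bolts L_c = 47 − 24/2 = 35, R_n = min(1.2×35×14×450, 2.4×22×14×450) = 264.6 kN/bolt; interior L_c = 83 − 24 = 59, R_n = 332.64 kN/bolt. φR_n = 0.75 × (2×264.6 + 2×332.64) = 895.9 kN.
Tension yield (gross): A_g = 222×14 = 3108 mm². φR_n = 0.90 × 350 × 3108 = 979.0 kN.
Governing: min(660.3, 895.9, 979.0) = 660.3 kN → bolt shear.

660.3 kN (bolt shear governs)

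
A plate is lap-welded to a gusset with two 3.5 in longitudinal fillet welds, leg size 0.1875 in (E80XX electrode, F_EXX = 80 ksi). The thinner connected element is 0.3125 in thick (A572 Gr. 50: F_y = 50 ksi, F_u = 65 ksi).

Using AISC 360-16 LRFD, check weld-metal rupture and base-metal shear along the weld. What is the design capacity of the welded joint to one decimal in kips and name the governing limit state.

Weld metal: throat = 0.707×0.1875 = 0.13256 in, L = 2×3.5 = 7 in. φR_n = 0.75 × 0.6 × 80 × 0.13256 × 7 = 33.4 kips.
Base metal shear (0.3125 in plate): yield φR_n = 1.0×0.6×50×0.3125×7 = 65.6 kips; rupture φR_n = 0.75×0.6×65×0.3125×7 = 64.0 kips; take 64.0 kips (rupture).
Governing: min(33.4, 64.0) = 33.4 kips → weld metal.

33.4 kips (weld metal governs)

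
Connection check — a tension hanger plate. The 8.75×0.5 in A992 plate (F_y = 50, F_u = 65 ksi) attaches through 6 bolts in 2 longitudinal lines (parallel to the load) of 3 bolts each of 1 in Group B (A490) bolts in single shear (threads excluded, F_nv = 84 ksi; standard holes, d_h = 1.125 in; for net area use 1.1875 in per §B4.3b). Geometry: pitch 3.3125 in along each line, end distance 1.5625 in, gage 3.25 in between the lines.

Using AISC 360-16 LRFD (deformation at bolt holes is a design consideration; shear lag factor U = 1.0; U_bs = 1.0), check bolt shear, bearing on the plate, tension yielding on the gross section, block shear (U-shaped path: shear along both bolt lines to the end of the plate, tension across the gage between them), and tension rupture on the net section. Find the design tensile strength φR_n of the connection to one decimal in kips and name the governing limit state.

Bolt shear: A_b = π(1)²/4 = 0.7854 in². φR_n = 0.75 × 84 × 0.7854 × 6 × 1 = 296.9 kips.
Bearing (0.5 in plate, F_u = 65 ksi): end bolts L_c = 1.5625 − 1.125/2 = 1, R_n = min(1.2×1×0.5×65, 2.4×1×0.5×65) = 39 kips/bolt; interior L_c = 3.3125 − 1.125 = 2.1875, R_n = 78 kips/bolt. φR_n = 0.75 × (2×39 + 4×78) = 292.5 kips.
Tension yield (gross): A_g = 8.75×0.5 = 4.375 in². φR_n = 0.90 × 50 × 4.375 = 196.9 kips.
Block shear: shear path 2×[1.5625+2×3.3125] = 2×8.1875 in, A_gv = 8.1875, A_nv = 2×(8.1875 − 2.5×1.1875)×0.5 = 5.2188 in²; tension across gage: (3.25 − 1×1.1875)×0.5 = 1.0313 in². R_n = min(0.6×65×5.2188, 0.6×50×8.1875) + 1.0×65×1.0313 = min(203.53, 245.63) + 67.035 = 270.57 kips. φR_n = 0.75 × 270.57 = 202.9 kips.
Tension rupture (net): A_n = (8.75 − 2×1.1875)×0.5 = 3.1875 in² (U = 1.0, A_e = A_n). φR_n = 0.75 × 65 × 3.1875 = 155.4 kips.
Governing: min(296.9, 292.5, 196.9, 202.9, 155.4) = 155.4 kips → net-section rupture.

155.4 kips (net-section rupture governs)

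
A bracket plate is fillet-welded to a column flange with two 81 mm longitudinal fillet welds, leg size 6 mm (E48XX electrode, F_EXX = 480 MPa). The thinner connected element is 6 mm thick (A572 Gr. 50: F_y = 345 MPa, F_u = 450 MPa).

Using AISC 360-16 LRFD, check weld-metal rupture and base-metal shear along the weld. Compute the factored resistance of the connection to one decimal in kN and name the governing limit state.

Weld metal: throat = 0.707×6 = 4.242 mm, L = 2×81 = 162 mm. φR_n = 0.75 × 0.6 × 480 × 4.242 × 162 = 148.4 kN.
Base metal shear (6 mm plate): yield φR_n = 1.0×0.6×345×6×162 = 201.2 kN; rupture φR_n = 0.75×0.6×450×6×162 = 196.8 kN; take 196.8 kN (rupture).
Governing: min(148.4, 196.8) = 148.4 kN → weld metal.

148.4 kN (weld metal governs)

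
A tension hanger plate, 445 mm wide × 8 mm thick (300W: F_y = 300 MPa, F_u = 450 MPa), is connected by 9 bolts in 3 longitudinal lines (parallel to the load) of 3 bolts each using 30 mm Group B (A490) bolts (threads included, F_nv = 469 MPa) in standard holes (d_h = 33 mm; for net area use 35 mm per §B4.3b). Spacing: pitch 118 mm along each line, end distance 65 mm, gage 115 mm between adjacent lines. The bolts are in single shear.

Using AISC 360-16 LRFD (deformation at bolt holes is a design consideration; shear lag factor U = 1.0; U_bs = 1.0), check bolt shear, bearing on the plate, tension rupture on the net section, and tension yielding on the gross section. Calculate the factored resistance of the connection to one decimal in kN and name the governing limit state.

918.0 kN (net-section rupture governs)

Bolt shear: A_b = π(30)²/4 = 706.86 mm². φR_n = 0.75 × 469 × 706.86 × 9 × 1 = 2237.7 kN.
Bearing (8 mm plate, F_u = 450 MPa): end bolts L_c = 65 − 33/2 = 48.5, R_n = min(1.2×48.5×8×450, 2.4×30×8×450) = 209.52 kN/bolt; interior L_c = 118 − 33 = 85, R_n = 259.2 kN/bolt. φR_n = 0.75 × (3×209.52 + 6×259.2) = 1637.8 kN.
Tension rupture (net): A_n = (445 − 3×35)×8 = 2720 mm² (U = 1.0, A_e = A_n). φR_n = 0.75 × 450 × 2720 = 918.0 kN.
Tension yield (gross): A_g = 445×8 = 3560 mm². φR_n = 0.90 × 300 × 3560 = 961.2 kN.
Governing: min(2237.7, 1637.8, 918.0, 961.2) = 918.0 kN → net-section rupture.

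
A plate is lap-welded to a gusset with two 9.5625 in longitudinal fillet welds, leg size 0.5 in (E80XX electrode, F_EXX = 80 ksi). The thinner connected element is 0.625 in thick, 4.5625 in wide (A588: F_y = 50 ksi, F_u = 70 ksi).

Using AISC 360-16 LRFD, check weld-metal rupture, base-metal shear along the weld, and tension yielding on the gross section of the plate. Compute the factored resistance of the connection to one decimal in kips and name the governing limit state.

Weld metal: throat = 0.707×0.5 = 0.3535 in, L = 2×9.5625 = 19.125 in. φR_n = 0.75 × 0.6 × 80 × 0.3535 × 19.125 = 243.4 kips.
Base metal shear (0.625 in plate): yield φR_n = 1.0×0.6×50×0.625×19.125 = 358.6 kips; rupture φR_n = 0.75×0.6×70×0.625×19.125 = 376.5 kips; take 358.6 kips (yield).
Tension yield (gross): A_g = 4.5625×0.625 = 2.8516 in². φR_n = 0.90 × 50 × 2.8516 = 128.3 kips.
Governing: min(243.4, 358.6, 128.3) = 128.3 kips → gross-section yield.

128.3 kips (gross-section yield governs)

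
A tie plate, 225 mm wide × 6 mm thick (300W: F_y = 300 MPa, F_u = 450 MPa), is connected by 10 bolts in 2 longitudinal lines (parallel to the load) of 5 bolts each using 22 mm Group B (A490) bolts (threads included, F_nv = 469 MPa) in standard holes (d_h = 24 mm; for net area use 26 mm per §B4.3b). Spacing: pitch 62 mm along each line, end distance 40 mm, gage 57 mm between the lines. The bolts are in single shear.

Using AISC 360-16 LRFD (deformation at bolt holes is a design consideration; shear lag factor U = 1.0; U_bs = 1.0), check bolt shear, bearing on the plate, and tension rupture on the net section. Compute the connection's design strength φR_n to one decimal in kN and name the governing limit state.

350.3 kN (net-section rupture governs)

Bolt shear: A_b = π(22)²/4 = 380.13 mm². φR_n = 0.75 × 469 × 380.13 × 10 × 1 = 1337.1 kN.
Bearing (6 mm plate, F_u = 450 MPa): end bolts L_c = 40 − 24/2 = 28, R_n = min(1.2×28×6×450, 2.4×22×6×450) = 90.72 kN/bolt; interior L_c = 62 − 24 = 38, R_n = 123.12 kN/bolt. φR_n = 0.75 × (2×90.72 + 8×123.12) = 874.8 kN.
Tension rupture (net): A_n = (225 − 2×26)×6 = 1038 mm² (U = 1.0, A_e = A_n). φR_n = 0.75 × 450 × 1038 = 350.3 kN.
Governing: min(1337.1, 874.8, 350.3) = 350.3 kN → net-section rupture.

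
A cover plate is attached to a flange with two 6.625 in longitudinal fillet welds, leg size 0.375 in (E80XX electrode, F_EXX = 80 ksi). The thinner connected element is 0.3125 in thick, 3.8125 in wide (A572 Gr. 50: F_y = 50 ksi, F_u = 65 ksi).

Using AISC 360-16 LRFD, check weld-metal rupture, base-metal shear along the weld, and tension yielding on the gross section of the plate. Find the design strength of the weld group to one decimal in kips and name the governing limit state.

53.6 kips (gross-section yield governs)

Weld metal: throat = 0.707×0.375 = 0.26513 in, L = 2×6.625 = 13.25 in. φR_n = 0.75 × 0.6 × 80 × 0.26513 × 13.25 = 126.5 kips.
Base metal shear (0.3125 in plate): yield φR_n = 1.0×0.6×50×0.3125×13.25 = 124.2 kips; rupture φR_n = 0.75×0.6×65×0.3125×13.25 = 121.1 kips; take 121.1 kips (rupture).
Tension yield (gross): A_g = 3.8125×0.3125 = 1.1914 in². φR_n = 0.90 × 50 × 1.1914 = 53.6 kips.
Governing: min(126.5, 121.1, 53.6) = 53.6 kips → gross-section yield.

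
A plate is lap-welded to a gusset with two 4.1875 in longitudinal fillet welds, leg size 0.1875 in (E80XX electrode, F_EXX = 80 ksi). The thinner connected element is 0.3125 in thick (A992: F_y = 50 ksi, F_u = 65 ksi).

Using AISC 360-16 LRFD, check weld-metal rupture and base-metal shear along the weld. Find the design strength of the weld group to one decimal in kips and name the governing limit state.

Weld metal: throat = 0.707×0.1875 = 0.13256 in, L = 2×4.1875 = 8.375 in. φR_n = 0.75 × 0.6 × 80 × 0.13256 × 8.375 = 40.0 kips.
Base metal shear (0.3125 in plate): yield φR_n = 1.0×0.6×50×0.3125×8.375 = 78.5 kips; rupture φR_n = 0.75×0.6×65×0.3125×8.375 = 76.6 kips; take 76.6 kips (rupture).
Governing: min(40.0, 76.6) = 40.0 kips → weld metal.

40.0 kips (weld metal governs)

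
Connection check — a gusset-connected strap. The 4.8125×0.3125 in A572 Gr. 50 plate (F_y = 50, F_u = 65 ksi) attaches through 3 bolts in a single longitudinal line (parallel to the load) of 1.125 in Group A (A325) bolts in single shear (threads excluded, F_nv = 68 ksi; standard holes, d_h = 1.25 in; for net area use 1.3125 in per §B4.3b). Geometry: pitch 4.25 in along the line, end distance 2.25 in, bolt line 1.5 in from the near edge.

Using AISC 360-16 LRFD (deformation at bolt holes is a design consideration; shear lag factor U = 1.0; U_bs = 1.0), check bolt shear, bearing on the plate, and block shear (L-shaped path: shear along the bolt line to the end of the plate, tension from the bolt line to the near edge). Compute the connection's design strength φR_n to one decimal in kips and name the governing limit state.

81.1 kips (block shear governs)

Bolt shear: A_b = π(1.125)²/4 = 0.99402 in². φR_n = 0.75 × 68 × 0.99402 × 3 × 1 = 152.1 kips.
Bearing (0.3125 in plate, F_u = 65 ksi): end bolts L_c = 2.25 − 1.25/2 = 1.625, R_n = min(1.2×1.625×0.3125×65, 2.4×1.125×0.3125×65) = 39.609 kips/bolt; interior L_c = 4.25 − 1.25 = 3, R_n = 54.844 kips/bolt. φR_n = 0.75 × (1×39.609 + 2×54.844) = 112.0 kips.
Block shear: shear path 1×[2.25+2×4.25] = 1×10.75 in, A_gv = 3.3594, A_nv = 1×(10.75 − 2.5×1.3125)×0.3125 = 2.334 in²; tension to near edge: (1.5 − 0.5×1.3125)×0.3125 = 0.26367 in². R_n = min(0.6×65×2.334, 0.6×50×3.3594) + 1.0×65×0.26367 = min(91.026, 100.78) + 17.139 = 108.17 kips. φR_n = 0.75 × 108.17 = 81.1 kips.
Governing: min(152.1, 112.0, 81.1) = 81.1 kips → block shear.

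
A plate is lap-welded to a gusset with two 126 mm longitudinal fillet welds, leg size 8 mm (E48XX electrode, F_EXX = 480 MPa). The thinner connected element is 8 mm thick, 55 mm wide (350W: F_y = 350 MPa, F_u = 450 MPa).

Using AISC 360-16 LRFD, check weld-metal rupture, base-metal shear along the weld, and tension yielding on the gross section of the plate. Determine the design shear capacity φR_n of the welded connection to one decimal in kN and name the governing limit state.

Weld metal: throat = 0.707×8 = 5.656 mm, L = 2×126 = 252 mm. φR_n = 0.75 × 0.6 × 480 × 5.656 × 252 = 307.9 kN.
Base metal shear (8 mm plate): yield φR_n = 1.0×0.6×350×8×252 = 423.4 kN; rupture φR_n = 0.75×0.6×450×8×252 = 408.2 kN; take 408.2 kN (rupture).
Tension yield (gross): A_g = 55×8 = 440 mm². φR_n = 0.90 × 350 × 440 = 138.6 kN.
Governing: min(307.9, 408.2, 138.6) = 138.6 kN → gross-section yield.

138.6 kN (gross-section yield governs)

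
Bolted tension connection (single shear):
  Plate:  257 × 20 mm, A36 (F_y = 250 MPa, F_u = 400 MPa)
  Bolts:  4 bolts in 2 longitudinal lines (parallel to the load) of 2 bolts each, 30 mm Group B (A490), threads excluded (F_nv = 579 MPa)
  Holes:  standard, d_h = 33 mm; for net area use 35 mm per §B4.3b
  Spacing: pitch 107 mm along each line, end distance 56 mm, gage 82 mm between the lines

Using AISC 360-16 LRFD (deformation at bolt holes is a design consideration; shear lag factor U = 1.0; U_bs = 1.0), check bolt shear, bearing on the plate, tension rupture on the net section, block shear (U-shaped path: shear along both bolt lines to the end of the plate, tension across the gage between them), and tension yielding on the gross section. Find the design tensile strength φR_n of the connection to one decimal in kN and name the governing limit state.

1015.5 kN (block shear governs)

Bolt shear: A_b = π(30)²/4 = 706.86 mm². φR_n = 0.75 × 579 × 706.86 × 4 × 1 = 1227.8 kN.
Bearing (20 mm plate, F_u = 400 MPa): end bolts L_c = 56 − 33/2 = 39.5, R_n = min(1.2×39.5×20×400, 2.4×30×20×400) = 379.2 kN/bolt; interior L_c = 107 − 33 = 74, R_n = 576 kN/bolt. φR_n = 0.75 × (2×379.2 + 2×576) = 1432.8 kN.
Tension rupture (net): A_n = (257 − 2×35)×20 = 3740 mm² (U = 1.0, A_e = A_n). φR_n = 0.75 × 400 × 3740 = 1122.0 kN.
Block shear: shear path 2×[56+1×107] = 2×163 mm, A_gv = 6520, A_nv = 2×(163 − 1.5×35)×20 = 4420 mm²; tension across gage: (82 − 1×35)×20 = 940 mm². R_n = min(0.6×400×4420, 0.6×250×6520) + 1.0×400×940 = min(1060.8, 978) + 376 = 1354 kN. φR_n = 0.75 × 1354 = 1015.5 kN.
Tension yield (gross): A_g = 257×20 = 5140 mm². φR_n = 0.90 × 250 × 5140 = 1156.5 kN.
Governing: min(1227.8, 1432.8, 1122.0, 1015.5, 1156.5) = 1015.5 kN → block shear.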